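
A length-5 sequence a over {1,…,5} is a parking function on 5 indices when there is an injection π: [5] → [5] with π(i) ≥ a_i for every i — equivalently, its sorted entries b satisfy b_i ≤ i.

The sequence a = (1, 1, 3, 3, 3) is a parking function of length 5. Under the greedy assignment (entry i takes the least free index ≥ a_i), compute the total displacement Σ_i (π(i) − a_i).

4

Σπ(i) = 1+…+5 = 15; Σa = 1+1+3+3+3 = 11; disp = 15−11 = 4.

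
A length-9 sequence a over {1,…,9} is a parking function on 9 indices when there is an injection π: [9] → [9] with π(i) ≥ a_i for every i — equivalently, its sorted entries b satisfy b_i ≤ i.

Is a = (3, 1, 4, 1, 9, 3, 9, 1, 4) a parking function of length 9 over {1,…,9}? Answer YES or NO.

NO

Sorted: b = (1, 1, 1, 3, 3, 4, 4, 9, 9).
  b_1=1 ≤ 1
  b_2=1 ≤ 2
  b_3=1 ≤ 3
  b_4=3 ≤ 4
  b_5=3 ≤ 5
  b_6=4 ≤ 6
  b_7=4 ≤ 7
  b_8=9 > 8
  fails at i=8 ⇒ NO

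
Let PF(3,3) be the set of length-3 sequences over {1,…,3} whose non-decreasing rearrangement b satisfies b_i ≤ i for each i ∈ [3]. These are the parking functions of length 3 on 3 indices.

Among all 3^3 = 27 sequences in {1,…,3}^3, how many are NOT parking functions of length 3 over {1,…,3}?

|PF| = (3+1−3)·(3+1)^{3−1} = 1·16 = 16 (Konheim–Weiss)
E.g. (3,1,3) → sorted (1,3,3): b_2=3>2, not a PF.
3^3 − 16 = 27 − 16 = 11

11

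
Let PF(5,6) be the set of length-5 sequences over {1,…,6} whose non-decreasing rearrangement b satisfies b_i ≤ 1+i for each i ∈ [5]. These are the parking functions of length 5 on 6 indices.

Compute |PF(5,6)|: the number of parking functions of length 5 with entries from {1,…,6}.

Count = 2·7^4 = 2 · 2401 = 4802
Check (2,3,4,6,5) → sorted (2,3,4,5,6): b_i ≤ 1+i ∀i, a PF.

4802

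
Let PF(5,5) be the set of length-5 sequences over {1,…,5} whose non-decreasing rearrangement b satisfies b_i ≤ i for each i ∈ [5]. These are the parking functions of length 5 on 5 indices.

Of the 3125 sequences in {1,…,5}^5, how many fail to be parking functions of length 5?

1829

#PF = (6−5)·6^(5−1) = 1·1296 = 1296 (Pollak)
Check (4,5,5,4,4) → sorted (4,4,4,5,5): b_1=4>1, not a PF.
So 3125 − 1296 = 1829 fail.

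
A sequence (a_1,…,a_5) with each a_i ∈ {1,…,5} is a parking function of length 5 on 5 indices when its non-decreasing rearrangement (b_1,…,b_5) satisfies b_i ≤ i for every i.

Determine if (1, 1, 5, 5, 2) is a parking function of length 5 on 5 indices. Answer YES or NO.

NO

Sorted: b = (1, 1, 2, 5, 5).
  b_1=1 ≤ 1
  b_2=1 ≤ 2
  b_3=2 ≤ 3
  b_4=5 > 4
  fails at i=4 ⇒ NO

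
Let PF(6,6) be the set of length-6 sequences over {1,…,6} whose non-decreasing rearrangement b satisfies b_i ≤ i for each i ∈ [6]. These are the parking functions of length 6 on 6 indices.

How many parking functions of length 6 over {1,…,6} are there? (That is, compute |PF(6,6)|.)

Count = 1·7^5 = 1·16807 = 16807
Check (2,2,1,6,1,4) → sorted (1,1,2,2,4,6): b_i ≤ i ∀i, a PF.

16807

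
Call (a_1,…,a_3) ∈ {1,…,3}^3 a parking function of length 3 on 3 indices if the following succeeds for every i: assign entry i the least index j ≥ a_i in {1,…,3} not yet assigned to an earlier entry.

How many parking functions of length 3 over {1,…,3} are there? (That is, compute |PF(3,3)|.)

16

|PF(3,3)| = (3−3+1)·(3+1)^(3−1) = 1·16 = 16 [KW]
E.g. (3,1,2) → sorted (1,2,3): b_i ≤ i ∀i, a PF.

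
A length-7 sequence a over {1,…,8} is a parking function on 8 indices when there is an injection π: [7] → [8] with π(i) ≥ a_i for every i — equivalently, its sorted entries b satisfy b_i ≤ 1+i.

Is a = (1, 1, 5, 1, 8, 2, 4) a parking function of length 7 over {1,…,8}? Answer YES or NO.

Order a: b = (1, 1, 1, 2, 4, 5, 8).
  b_1=1 ≤ 2
  b_2=1 ≤ 3
  b_3=1 ≤ 4
  b_4=2 ≤ 5
  b_5=4 ≤ 6
  b_6=5 ≤ 7
  b_7=8 ≤ 8
All bounds hold ⇒ YES

YES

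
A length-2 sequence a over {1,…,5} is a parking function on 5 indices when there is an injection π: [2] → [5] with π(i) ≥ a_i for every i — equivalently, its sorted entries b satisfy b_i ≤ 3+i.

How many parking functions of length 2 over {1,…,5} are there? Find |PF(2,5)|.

|PF(2,5)| = 4·6^1 = 4·6 = 24 (Pollak)
One tuple (1,4) → sorted (1,4): b_i ≤ 3+i ∀i, a PF.

24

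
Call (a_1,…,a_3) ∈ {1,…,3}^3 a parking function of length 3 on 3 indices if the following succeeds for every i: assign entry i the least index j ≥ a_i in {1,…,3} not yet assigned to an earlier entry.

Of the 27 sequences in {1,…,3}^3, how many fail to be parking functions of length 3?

11

|PF| = (3−3+1)·(3+1)^(3−1) = 1·16 = 16 [KW]
Check (3,2,3) → sorted (2,3,3): b_1=2>1, not a PF.
So 27 − 16 = 11 fail.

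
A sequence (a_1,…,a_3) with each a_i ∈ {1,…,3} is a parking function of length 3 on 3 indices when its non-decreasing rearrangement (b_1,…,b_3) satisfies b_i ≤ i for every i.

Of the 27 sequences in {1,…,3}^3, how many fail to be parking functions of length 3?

Count = (3+1−3)·(3+1)^{3−1} = 1·16 = 16
Example (3,2,3) → sorted (2,3,3): b_1=2>1, not a PF.
So 27 − 16 = 11 fail.

11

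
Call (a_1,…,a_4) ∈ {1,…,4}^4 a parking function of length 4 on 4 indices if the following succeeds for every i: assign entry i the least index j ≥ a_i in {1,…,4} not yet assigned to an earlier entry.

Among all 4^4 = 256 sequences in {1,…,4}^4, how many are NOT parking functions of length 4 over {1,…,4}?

131

|PF| = (5−4)·5^(4−1) = 1·125 = 125 (Pollak)
Example (4,4,2,3) → sorted (2,3,4,4): b_1=2>1, not a PF.
Total 256; non-PF = 256−125 = 131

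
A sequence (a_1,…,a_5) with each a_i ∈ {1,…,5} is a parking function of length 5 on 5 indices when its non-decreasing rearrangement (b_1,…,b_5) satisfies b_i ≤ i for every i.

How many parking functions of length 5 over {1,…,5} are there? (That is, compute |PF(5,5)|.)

|PF| = (6−5)·6^(5−1) = 1 · 1296 = 1296 (Konheim–Weiss)
E.g. (5,2,1,1,4) → sorted (1,1,2,4,5): b_i ≤ i ∀i, a PF.

1296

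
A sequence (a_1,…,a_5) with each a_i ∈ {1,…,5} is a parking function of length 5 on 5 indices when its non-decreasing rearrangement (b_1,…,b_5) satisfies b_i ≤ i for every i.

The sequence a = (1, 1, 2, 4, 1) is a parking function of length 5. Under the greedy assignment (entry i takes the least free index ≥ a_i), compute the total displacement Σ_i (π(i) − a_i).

Σπ(i) = 1+…+5 = 15; Σa = 1+1+2+4+1 = 9; disp = 15−9 = 6.

6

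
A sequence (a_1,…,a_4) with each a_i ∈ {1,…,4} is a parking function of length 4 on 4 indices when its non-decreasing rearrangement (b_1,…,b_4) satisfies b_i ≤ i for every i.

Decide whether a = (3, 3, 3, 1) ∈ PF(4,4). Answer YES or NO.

Rearranged: b = (1, 3, 3, 3).
  b_1=1 ≤ 1
  b_2=3 > 2
  fails at i=2 ⇒ NO

NO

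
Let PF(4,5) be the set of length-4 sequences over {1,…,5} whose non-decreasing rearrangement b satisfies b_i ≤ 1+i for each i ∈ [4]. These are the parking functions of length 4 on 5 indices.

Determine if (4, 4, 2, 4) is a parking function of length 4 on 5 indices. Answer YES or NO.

Sorted: b = (2, 4, 4, 4).
  b_1=2 ≤ 2
  b_2=4 > 3
  fails at i=2 ⇒ NO

NO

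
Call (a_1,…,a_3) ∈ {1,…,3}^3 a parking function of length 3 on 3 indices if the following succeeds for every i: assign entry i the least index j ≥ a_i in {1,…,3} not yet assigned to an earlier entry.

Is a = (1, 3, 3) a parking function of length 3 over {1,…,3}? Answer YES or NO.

NO

Order a: b = (1, 3, 3).
  b_1=1 ≤ 1
  b_2=3 > 2
  fails at i=2 ⇒ NO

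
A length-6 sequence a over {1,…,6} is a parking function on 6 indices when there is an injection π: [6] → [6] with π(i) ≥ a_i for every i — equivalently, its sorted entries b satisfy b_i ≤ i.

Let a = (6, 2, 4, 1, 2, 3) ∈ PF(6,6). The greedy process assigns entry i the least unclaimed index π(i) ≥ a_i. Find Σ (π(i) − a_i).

3

Σπ(i) = 1+…+6 = 21; Σa = 6+2+4+1+2+3 = 18; disp = 21−18 = 3.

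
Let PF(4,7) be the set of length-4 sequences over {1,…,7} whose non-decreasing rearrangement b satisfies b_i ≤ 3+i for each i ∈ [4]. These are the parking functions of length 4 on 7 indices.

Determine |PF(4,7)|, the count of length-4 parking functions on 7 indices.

2048

#PF = 4·8^3 = 4 · 512 = 2048 (Konheim–Weiss)
E.g. (1,4,5,4) → sorted (1,4,4,5): b_i ≤ 3+i ∀i, a PF.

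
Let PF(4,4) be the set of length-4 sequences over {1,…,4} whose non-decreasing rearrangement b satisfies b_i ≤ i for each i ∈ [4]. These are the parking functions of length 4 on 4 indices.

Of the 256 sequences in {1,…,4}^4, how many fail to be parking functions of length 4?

131

#PF = (4−4+1)·(4+1)^(4−1) = 1×125 = 125 (Konheim–Weiss)
E.g. (3,2,2,3) → sorted (2,2,3,3): b_1=2>1, not a PF.
Total 256; non-PF = 256−125 = 131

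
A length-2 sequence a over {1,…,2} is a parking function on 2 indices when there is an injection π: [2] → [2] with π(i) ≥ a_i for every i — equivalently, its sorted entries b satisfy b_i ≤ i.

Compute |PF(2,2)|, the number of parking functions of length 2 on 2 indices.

|PF| = (2−2+1)·(2+1)^(2−1) = 1 · 3 = 3
E.g. (2,1) → sorted (1,2): b_i ≤ i ∀i, a PF.

3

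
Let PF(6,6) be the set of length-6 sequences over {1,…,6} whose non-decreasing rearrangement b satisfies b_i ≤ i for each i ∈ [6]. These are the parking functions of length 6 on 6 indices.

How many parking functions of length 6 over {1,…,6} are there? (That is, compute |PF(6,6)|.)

16807

|PF| = (7−6)·7^(6−1) = 1×16807 = 16807
E.g. (1,3,5,1,5,2) → sorted (1,1,2,3,5,5): b_i ≤ i ∀i, a PF.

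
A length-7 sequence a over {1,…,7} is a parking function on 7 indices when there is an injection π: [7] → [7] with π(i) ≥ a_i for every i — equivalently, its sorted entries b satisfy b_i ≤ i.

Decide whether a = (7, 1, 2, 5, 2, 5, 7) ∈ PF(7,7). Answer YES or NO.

Order a: b = (1, 2, 2, 5, 5, 7, 7).
  b_1=1 ≤ 1
  b_2=2 ≤ 2
  b_3=2 ≤ 3
  b_4=5 > 4
  fails at i=4 ⇒ NO

NO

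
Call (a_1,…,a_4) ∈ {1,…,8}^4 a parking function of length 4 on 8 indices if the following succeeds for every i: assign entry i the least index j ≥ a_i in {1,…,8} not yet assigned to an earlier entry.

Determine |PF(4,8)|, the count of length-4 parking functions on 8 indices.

3645

Count = (8−4+1)·(8+1)^(4−1) = 5·729 = 3645 (Konheim–Weiss)
Example (5,8,4,1) → sorted (1,4,5,8): b_i ≤ 4+i ∀i, a PF.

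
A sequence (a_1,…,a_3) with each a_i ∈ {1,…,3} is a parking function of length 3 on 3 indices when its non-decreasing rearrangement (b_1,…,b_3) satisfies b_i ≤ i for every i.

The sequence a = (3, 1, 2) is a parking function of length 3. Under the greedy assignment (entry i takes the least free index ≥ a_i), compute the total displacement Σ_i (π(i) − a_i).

0

Σπ = 3·4/2 = 6 (π permutes [3]); Σa = 3+1+2 = 6; disp = 6−6 = 0.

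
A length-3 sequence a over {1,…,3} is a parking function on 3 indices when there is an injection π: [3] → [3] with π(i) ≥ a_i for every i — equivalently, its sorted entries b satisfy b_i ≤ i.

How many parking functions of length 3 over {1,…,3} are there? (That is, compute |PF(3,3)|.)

|PF(3,3)| = (3−3+1)·(3+1)^(3−1) = 1×16 = 16 [KW]
One tuple (1,2,1) → sorted (1,1,2): b_i ≤ i ∀i, a PF.

16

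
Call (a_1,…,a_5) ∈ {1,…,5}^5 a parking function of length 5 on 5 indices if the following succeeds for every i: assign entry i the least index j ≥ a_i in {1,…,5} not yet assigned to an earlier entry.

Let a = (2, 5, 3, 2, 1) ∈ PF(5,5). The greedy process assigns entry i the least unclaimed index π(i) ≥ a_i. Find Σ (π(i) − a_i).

2

Σπ = 5·6/2 = 15 (π permutes [5]); Σa = 2+5+3+2+1 = 13; disp = 15−13 = 2.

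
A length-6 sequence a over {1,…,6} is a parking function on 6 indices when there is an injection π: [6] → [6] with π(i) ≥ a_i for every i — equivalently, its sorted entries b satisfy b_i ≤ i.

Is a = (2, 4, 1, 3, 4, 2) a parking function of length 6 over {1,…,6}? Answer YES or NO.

YES

Sorted: b = (1, 2, 2, 3, 4, 4).
  b_1=1 ≤ 1
  b_2=2 ≤ 2
  b_3=2 ≤ 3
  b_4=3 ≤ 4
  b_5=4 ≤ 5
  b_6=4 ≤ 6
All bounds hold ⇒ YES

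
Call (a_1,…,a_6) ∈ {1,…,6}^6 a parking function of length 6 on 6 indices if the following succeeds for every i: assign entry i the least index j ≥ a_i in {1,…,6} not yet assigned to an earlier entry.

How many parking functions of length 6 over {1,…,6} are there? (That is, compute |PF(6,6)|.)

16807

Count = (7−6)·7^(6−1) = 1·16807 = 16807 (Pollak)
Example (2,2,1,2,6,2) → sorted (1,2,2,2,2,6): b_i ≤ i ∀i, a PF.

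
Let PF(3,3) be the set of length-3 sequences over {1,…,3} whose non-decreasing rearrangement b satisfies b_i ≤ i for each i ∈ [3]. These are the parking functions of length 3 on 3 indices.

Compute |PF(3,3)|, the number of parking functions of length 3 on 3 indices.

#PF = (4−3)·4^(3−1) = 1×16 = 16
Example (2,3,1) → sorted (1,2,3): b_i ≤ i ∀i, a PF.

16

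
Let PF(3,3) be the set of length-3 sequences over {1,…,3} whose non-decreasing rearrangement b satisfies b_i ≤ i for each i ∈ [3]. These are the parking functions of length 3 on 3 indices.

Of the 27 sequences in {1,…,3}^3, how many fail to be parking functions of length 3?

11

Count = (4−3)·4^(3−1) = 1×16 = 16 [KW]
Example (3,3,1) → sorted (1,3,3): b_2=3>2, not a PF.
3^3 − 16 = 27 − 16 = 11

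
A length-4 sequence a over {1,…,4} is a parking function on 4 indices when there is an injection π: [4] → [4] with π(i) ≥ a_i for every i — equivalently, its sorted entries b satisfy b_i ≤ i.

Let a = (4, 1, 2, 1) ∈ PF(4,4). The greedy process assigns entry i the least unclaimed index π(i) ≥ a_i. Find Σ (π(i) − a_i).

Σπ = 10 ({1..4} each once); Σa = 4+1+2+1 = 8; disp = 10−8 = 2.

2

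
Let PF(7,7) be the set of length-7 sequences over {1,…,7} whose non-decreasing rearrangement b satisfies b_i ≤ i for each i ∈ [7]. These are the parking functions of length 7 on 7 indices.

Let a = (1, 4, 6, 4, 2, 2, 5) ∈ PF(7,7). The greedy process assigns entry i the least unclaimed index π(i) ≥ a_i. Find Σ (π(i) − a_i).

Σπ = 28 ({1..7} each once); Σa = 1+4+6+4+2+2+5 = 24; disp = 28−24 = 4.

4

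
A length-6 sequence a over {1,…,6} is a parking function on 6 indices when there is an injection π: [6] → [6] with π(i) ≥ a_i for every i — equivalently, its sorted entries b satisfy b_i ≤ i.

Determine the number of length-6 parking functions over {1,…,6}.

16807

|PF(6,6)| = (7−6)·7^(6−1) = 1 · 16807 = 16807 [KW]
Check (2,1,1,2,1,4) → sorted (1,1,1,2,2,4): b_i ≤ i ∀i, a PF.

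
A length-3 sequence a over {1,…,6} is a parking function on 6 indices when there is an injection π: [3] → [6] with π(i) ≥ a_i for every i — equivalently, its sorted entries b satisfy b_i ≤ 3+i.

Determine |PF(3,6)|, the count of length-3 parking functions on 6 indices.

196

#PF = (7−3)·7^(3−1) = 4×49 = 196 (Konheim–Weiss)
One tuple (2,5,1) → sorted (1,2,5): b_i ≤ 3+i ∀i, a PF.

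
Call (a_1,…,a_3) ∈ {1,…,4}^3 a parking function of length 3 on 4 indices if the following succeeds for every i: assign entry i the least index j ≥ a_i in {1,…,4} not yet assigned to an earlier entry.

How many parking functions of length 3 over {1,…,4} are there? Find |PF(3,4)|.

Count = (4−3+1)·(4+1)^(3−1) = 2×25 = 50 [KW]
Example (1,2,2) → sorted (1,2,2): b_i ≤ 1+i ∀i, a PF.

50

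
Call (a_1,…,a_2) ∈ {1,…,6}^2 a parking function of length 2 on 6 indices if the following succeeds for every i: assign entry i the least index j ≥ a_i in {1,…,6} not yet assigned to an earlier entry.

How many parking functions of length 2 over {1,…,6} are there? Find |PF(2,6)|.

35

Count = (6+1−2)·(6+1)^{2−1} = 5 · 7 = 35
E.g. (3,1) → sorted (1,3): b_i ≤ 4+i ∀i, a PF.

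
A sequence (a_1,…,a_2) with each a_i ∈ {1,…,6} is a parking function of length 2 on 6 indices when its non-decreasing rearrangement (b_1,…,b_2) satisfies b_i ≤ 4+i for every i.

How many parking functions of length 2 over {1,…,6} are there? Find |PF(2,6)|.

|PF| = (6−2+1)·(6+1)^(2−1) = 5×7 = 35 [KW]
Check (6,4) → sorted (4,6): b_i ≤ 4+i ∀i, a PF.

35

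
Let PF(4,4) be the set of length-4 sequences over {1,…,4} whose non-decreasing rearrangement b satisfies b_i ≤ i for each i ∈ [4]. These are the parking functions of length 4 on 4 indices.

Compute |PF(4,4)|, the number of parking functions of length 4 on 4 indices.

125

Count = (4−4+1)·(4+1)^(4−1) = 1 · 125 = 125 [KW]
One tuple (1,3,1,2) → sorted (1,1,2,3): b_i ≤ i ∀i, a PF.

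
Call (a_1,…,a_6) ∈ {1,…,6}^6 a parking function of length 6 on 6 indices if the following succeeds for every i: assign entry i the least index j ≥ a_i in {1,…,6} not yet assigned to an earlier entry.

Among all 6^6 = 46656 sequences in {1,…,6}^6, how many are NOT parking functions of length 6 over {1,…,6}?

|PF| = (7−6)·7^(6−1) = 1 · 16807 = 16807 [KW]
E.g. (6,6,6,6,4,2) → sorted (2,4,6,6,6,6): b_1=2>1, not a PF.
So 46656 − 16807 = 29849 fail.

29849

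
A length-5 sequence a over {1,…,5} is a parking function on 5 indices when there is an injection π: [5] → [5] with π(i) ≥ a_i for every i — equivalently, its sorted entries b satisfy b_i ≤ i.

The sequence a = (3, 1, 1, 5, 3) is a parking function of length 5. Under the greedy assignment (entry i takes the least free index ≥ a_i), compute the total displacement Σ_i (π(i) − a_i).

Σπ = 15 ({1..5} each once); Σa = 3+1+1+5+3 = 13; disp = 15−13 = 2.

2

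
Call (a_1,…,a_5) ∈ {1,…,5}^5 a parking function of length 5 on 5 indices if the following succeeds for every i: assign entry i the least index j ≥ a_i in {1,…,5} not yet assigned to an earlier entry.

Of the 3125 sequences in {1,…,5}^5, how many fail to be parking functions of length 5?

1829

Count = 1·6^4 = 1 · 1296 = 1296 [KW]
Example (5,2,3,3,2) → sorted (2,2,3,3,5): b_1=2>1, not a PF.
So 3125 − 1296 = 1829 fail.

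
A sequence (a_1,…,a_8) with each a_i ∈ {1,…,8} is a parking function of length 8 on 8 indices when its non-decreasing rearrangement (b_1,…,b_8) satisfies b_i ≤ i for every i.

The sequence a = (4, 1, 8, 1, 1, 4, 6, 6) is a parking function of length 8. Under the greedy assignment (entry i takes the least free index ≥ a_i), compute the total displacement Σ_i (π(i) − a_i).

Σπ = 36 ({1..8} each once); Σa = 4+1+8+1+1+4+6+6 = 31; disp = 36−31 = 5.

5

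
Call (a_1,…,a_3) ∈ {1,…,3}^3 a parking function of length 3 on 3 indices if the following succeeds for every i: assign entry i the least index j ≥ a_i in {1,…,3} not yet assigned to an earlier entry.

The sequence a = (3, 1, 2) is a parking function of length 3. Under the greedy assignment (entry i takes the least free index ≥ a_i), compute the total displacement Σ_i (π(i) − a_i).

0

Σπ(i) = 1+…+3 = 6; Σa = 3+1+2 = 6; disp = 6−6 = 0.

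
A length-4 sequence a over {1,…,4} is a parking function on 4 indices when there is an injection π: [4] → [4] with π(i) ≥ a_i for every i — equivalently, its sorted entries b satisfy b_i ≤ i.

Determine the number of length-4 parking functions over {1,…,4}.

Count = (4−4+1)·(4+1)^(4−1) = 1×125 = 125 (Pollak)
Check (3,4,1,2) → sorted (1,2,3,4): b_i ≤ i ∀i, a PF.

125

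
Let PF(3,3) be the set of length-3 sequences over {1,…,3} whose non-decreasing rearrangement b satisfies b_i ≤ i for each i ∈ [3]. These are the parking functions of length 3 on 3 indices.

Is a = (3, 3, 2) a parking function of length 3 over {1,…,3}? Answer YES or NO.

Sorted: b = (2, 3, 3).
  b_1=2 > 1
  fails at i=1 ⇒ NO

NO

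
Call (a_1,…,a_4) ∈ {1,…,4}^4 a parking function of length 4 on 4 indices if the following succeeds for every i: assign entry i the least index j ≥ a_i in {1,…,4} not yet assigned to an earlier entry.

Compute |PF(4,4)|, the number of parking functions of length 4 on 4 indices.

125

|PF(4,4)| = (4+1−4)·(4+1)^{4−1} = 1 · 125 = 125
One tuple (2,1,2,4) → sorted (1,2,2,4): b_i ≤ i ∀i, a PF.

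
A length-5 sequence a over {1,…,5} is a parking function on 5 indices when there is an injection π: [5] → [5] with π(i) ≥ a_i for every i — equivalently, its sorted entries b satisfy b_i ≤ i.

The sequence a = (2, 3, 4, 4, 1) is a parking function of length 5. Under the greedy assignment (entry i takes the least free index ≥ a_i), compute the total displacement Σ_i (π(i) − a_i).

1

Σπ = 5·6/2 = 15 (π permutes [5]); Σa = 2+3+4+4+1 = 14; disp = 15−14 = 1.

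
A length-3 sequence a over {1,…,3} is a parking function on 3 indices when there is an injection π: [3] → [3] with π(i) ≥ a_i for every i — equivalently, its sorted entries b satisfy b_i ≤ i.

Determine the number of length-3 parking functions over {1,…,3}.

16

|PF(3,3)| = 1·4^2 = 1·16 = 16 (Konheim–Weiss)
E.g. (3,1,1) → sorted (1,1,3): b_i ≤ i ∀i, a PF.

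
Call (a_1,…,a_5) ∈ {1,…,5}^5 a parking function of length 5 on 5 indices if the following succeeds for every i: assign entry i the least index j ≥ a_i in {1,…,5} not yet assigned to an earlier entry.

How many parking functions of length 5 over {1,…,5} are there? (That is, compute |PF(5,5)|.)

1296

Count = (5−5+1)·(5+1)^(5−1) = 1×1296 = 1296 [KW]
One tuple (1,3,2,5,2) → sorted (1,2,2,3,5): b_i ≤ i ∀i, a PF.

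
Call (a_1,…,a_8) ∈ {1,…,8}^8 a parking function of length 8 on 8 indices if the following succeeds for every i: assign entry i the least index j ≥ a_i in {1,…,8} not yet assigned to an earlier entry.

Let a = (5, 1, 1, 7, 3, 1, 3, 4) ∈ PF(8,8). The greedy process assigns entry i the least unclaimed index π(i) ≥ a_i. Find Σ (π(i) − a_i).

11

Σπ = 36 ({1..8} each once); Σa = 5+1+1+7+3+1+3+4 = 25; disp = 36−25 = 11.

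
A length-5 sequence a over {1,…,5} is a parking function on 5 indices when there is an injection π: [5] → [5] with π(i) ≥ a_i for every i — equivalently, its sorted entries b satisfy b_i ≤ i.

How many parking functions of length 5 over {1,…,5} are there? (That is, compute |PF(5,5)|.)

|PF| = (5−5+1)·(5+1)^(5−1) = 1 · 1296 = 1296 (Pollak)
Check (4,3,1,3,2) → sorted (1,2,3,3,4): b_i ≤ i ∀i, a PF.

1296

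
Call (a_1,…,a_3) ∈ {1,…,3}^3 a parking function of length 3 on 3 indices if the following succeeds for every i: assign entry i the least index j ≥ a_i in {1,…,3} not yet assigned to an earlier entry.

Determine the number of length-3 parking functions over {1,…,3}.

16

|PF| = (3+1−3)·(3+1)^{3−1} = 1×16 = 16 [KW]
One tuple (2,1,2) → sorted (1,2,2): b_i ≤ i ∀i, a PF.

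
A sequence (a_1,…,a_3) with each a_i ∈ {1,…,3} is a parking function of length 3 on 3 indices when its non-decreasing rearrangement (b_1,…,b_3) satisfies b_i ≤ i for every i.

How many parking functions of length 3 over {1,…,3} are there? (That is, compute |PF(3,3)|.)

|PF(3,3)| = (4−3)·4^(3−1) = 1 · 16 = 16 (Pollak)
One tuple (1,1,1) → sorted (1,1,1): b_i ≤ i ∀i, a PF.

16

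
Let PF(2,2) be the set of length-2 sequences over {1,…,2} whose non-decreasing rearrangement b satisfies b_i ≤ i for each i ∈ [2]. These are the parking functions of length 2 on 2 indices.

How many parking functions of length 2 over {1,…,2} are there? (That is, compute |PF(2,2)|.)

#PF = (2+1−2)·(2+1)^{2−1} = 1×3 = 3
E.g. (1,1) → sorted (1,1): b_i ≤ i ∀i, a PF.

3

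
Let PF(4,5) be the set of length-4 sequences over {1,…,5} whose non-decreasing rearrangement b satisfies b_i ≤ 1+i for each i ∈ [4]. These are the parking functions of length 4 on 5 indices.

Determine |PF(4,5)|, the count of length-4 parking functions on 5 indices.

Count = (5+1−4)·(5+1)^{4−1} = 2·216 = 432 (Konheim–Weiss)
Example (5,1,1,1) → sorted (1,1,1,5): b_i ≤ 1+i ∀i, a PF.

432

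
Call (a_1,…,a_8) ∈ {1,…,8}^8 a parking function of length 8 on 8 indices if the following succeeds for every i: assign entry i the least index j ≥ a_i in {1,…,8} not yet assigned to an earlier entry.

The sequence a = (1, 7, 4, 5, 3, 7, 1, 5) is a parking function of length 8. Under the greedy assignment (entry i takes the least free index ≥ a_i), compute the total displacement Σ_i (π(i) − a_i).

3

Σπ = 8·9/2 = 36 (π permutes [8]); Σa = 1+7+4+5+3+7+1+5 = 33; disp = 36−33 = 3.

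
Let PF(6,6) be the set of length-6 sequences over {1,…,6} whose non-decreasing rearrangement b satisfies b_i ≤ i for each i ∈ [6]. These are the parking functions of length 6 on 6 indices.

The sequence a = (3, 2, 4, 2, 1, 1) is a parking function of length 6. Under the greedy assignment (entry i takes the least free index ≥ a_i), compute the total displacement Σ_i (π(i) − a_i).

8

Σπ(i) = 1+…+6 = 21; Σa = 3+2+4+2+1+1 = 13; disp = 21−13 = 8.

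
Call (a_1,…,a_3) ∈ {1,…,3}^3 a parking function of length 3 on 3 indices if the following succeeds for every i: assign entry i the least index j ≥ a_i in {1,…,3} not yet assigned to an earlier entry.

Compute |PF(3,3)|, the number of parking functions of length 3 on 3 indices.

Count = (3+1−3)·(3+1)^{3−1} = 1 · 16 = 16
E.g. (1,1,3) → sorted (1,1,3): b_i ≤ i ∀i, a PF.

16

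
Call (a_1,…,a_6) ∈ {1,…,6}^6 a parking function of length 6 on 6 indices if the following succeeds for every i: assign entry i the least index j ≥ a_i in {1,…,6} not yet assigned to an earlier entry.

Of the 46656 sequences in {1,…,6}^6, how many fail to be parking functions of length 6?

#PF = (7−6)·7^(6−1) = 1·16807 = 16807 [KW]
Example (4,4,6,5,2,1) → sorted (1,2,4,4,5,6): b_3=4>3, not a PF.
Total 46656; non-PF = 46656−16807 = 29849

29849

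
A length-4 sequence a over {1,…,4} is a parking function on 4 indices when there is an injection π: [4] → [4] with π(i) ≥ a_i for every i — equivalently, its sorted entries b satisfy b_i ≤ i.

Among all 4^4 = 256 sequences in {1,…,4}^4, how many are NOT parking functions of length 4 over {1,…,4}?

|PF| = (4+1−4)·(4+1)^{4−1} = 1 · 125 = 125
Example (3,1,4,4) → sorted (1,3,4,4): b_2=3>2, not a PF.
Total 256; non-PF = 256−125 = 131

131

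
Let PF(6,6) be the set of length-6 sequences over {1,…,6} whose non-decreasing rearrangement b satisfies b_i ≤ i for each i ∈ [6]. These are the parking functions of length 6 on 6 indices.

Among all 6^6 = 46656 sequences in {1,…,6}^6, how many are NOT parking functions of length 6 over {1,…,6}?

|PF(6,6)| = (7−6)·7^(6−1) = 1 · 16807 = 16807 [KW]
E.g. (4,2,6,3,4,5) → sorted (2,3,4,4,5,6): b_1=2>1, not a PF.
6^6 − 16807 = 46656 − 16807 = 29849

29849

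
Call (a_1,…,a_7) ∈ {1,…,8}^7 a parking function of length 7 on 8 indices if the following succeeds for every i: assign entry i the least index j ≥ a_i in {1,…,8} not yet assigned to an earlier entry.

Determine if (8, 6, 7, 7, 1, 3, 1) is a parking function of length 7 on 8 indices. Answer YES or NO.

NO

Order a: b = (1, 1, 3, 6, 7, 7, 8).
  b_1=1 ≤ 2
  b_2=1 ≤ 3
  b_3=3 ≤ 4
  b_4=6 > 5
  fails at i=4 ⇒ NO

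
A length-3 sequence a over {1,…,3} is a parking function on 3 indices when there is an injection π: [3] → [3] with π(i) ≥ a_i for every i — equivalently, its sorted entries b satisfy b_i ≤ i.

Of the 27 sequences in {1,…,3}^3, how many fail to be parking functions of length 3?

|PF| = (3+1−3)·(3+1)^{3−1} = 1 · 16 = 16 (Pollak)
Check (3,3,1) → sorted (1,3,3): b_2=3>2, not a PF.
So 27 − 16 = 11 fail.

11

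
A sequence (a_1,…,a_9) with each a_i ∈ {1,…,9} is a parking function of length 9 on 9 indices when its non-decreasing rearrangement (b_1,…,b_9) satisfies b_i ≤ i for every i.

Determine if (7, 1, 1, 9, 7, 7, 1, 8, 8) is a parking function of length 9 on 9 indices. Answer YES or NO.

NO

Sorted: b = (1, 1, 1, 7, 7, 7, 8, 8, 9).
  b_1=1 ≤ 1
  b_2=1 ≤ 2
  b_3=1 ≤ 3
  b_4=7 > 4
  fails at i=4 ⇒ NO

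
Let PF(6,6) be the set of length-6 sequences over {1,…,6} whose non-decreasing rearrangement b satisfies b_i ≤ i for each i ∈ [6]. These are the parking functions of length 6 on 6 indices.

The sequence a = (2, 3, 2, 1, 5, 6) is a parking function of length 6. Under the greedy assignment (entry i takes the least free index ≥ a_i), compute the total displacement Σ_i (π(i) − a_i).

2

Σπ(i) = 1+…+6 = 21; Σa = 2+3+2+1+5+6 = 19; disp = 21−19 = 2.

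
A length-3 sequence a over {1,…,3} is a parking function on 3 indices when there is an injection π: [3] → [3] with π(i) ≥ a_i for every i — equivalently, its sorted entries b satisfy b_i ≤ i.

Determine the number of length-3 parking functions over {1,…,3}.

#PF = (3−3+1)·(3+1)^(3−1) = 1×16 = 16
One tuple (2,1,3) → sorted (1,2,3): b_i ≤ i ∀i, a PF.

16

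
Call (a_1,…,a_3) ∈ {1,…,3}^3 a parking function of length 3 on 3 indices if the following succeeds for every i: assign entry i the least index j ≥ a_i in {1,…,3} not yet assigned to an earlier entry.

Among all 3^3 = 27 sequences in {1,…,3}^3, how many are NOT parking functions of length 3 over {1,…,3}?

Count = (3−3+1)·(3+1)^(3−1) = 1 · 16 = 16 [KW]
E.g. (3,3,3) → sorted (3,3,3): b_1=3>1, not a PF.
So 27 − 16 = 11 fail.

11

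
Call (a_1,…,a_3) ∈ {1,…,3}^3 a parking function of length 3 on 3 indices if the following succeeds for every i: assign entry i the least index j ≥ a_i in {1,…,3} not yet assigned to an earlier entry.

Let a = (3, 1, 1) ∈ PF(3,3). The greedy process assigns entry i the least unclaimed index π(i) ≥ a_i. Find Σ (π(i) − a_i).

1

Σπ(i) = 1+…+3 = 6; Σa = 3+1+1 = 5; disp = 6−5 = 1.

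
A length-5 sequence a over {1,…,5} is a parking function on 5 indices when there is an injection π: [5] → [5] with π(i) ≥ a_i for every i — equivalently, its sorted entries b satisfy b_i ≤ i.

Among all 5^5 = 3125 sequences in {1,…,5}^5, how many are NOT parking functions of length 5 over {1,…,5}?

|PF(5,5)| = (5+1−5)·(5+1)^{5−1} = 1·1296 = 1296 (Konheim–Weiss)
Check (4,3,3,3,2) → sorted (2,3,3,3,4): b_1=2>1, not a PF.
So 3125 − 1296 = 1829 fail.

1829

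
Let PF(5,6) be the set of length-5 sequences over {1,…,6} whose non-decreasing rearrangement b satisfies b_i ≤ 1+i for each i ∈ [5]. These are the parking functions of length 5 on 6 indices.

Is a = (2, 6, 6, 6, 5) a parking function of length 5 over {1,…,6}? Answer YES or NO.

Sorted: b = (2, 5, 6, 6, 6).
  b_1=2 ≤ 2
  b_2=5 > 3
  fails at i=2 ⇒ NO

NO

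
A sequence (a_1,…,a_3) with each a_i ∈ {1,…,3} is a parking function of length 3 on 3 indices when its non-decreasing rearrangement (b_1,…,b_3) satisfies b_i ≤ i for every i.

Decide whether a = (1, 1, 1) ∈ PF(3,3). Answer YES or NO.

Rearranged: b = (1, 1, 1).
  b_1=1 ≤ 1
  b_2=1 ≤ 2
  b_3=1 ≤ 3
All bounds hold ⇒ YES

YES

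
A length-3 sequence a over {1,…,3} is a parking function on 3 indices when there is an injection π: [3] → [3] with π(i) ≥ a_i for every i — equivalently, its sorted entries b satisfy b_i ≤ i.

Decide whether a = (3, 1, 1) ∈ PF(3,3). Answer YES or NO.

Order a: b = (1, 1, 3).
  b_1=1 ≤ 1
  b_2=1 ≤ 2
  b_3=3 ≤ 3
All bounds hold ⇒ YES

YES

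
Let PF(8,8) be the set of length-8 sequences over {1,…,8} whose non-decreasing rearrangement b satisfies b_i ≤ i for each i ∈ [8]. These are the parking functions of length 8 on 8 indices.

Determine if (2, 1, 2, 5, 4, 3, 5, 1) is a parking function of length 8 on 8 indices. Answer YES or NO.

Order a: b = (1, 1, 2, 2, 3, 4, 5, 5).
  b_1=1 ≤ 1
  b_2=1 ≤ 2
  b_3=2 ≤ 3
  b_4=2 ≤ 4
  b_5=3 ≤ 5
  b_6=4 ≤ 6
  b_7=5 ≤ 7
  b_8=5 ≤ 8
All bounds hold ⇒ YES

YES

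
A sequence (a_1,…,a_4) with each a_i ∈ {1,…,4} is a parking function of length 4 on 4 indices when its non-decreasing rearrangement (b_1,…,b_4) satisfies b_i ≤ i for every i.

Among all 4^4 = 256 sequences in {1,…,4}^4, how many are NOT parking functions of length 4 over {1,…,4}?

131

|PF(4,4)| = 1·5^3 = 1·125 = 125 (Pollak)
Check (2,1,4,4) → sorted (1,2,4,4): b_3=4>3, not a PF.
Total 256; non-PF = 256−125 = 131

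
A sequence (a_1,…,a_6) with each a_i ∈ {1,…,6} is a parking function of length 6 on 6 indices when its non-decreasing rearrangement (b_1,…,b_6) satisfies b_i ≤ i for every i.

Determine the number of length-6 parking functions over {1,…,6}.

Count = (6−6+1)·(6+1)^(6−1) = 1·16807 = 16807
Example (4,4,1,3,1,5) → sorted (1,1,3,4,4,5): b_i ≤ i ∀i, a PF.

16807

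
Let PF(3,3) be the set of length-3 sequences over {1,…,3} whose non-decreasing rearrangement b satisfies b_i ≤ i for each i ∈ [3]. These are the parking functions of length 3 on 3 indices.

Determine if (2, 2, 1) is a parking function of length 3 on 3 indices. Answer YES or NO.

YES

Rearranged: b = (1, 2, 2).
  b_1=1 ≤ 1
  b_2=2 ≤ 2
  b_3=2 ≤ 3
All bounds hold ⇒ YES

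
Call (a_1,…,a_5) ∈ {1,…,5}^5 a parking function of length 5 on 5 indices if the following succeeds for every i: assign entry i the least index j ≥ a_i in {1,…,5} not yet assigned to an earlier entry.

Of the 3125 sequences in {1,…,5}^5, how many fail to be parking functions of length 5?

#PF = (5−5+1)·(5+1)^(5−1) = 1·1296 = 1296 (Pollak)
One tuple (3,5,5,3,3) → sorted (3,3,3,5,5): b_1=3>1, not a PF.
5^5 − 1296 = 3125 − 1296 = 1829

1829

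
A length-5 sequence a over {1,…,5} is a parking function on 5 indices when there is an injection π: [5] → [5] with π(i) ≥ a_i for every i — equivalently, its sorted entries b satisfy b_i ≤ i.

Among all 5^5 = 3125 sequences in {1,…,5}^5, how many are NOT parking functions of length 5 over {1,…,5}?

|PF(5,5)| = (5+1−5)·(5+1)^{5−1} = 1×1296 = 1296 (Pollak)
E.g. (2,3,3,3,5) → sorted (2,3,3,3,5): b_1=2>1, not a PF.
So 3125 − 1296 = 1829 fail.

1829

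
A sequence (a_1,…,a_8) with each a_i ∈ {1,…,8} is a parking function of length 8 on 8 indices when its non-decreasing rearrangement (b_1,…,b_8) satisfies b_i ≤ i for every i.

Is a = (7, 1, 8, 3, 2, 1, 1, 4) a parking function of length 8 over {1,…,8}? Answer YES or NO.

YES

Sorted: b = (1, 1, 1, 2, 3, 4, 7, 8).
  b_1=1 ≤ 1
  b_2=1 ≤ 2
  b_3=1 ≤ 3
  b_4=2 ≤ 4
  b_5=3 ≤ 5
  b_6=4 ≤ 6
  b_7=7 ≤ 7
  b_8=8 ≤ 8
All bounds hold ⇒ YES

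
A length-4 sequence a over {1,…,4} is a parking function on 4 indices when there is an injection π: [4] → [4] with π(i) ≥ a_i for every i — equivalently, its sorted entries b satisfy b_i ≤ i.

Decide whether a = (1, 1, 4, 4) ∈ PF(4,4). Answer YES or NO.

Order a: b = (1, 1, 4, 4).
  b_1=1 ≤ 1
  b_2=1 ≤ 2
  b_3=4 > 3
  fails at i=3 ⇒ NO

NO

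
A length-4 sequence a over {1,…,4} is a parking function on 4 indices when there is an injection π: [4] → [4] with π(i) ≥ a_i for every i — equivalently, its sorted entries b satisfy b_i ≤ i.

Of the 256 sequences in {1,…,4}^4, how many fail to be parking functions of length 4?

|PF(4,4)| = (4−4+1)·(4+1)^(4−1) = 1×125 = 125 (Pollak)
Example (4,4,4,3) → sorted (3,4,4,4): b_1=3>1, not a PF.
Total 256; non-PF = 256−125 = 131

131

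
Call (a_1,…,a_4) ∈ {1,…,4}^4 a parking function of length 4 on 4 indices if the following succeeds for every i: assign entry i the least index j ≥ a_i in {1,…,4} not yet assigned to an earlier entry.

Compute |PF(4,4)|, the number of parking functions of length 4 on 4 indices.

125

|PF(4,4)| = 1·5^3 = 1·125 = 125 (Pollak)
Check (1,2,3,4) → sorted (1,2,3,4): b_i ≤ i ∀i, a PF.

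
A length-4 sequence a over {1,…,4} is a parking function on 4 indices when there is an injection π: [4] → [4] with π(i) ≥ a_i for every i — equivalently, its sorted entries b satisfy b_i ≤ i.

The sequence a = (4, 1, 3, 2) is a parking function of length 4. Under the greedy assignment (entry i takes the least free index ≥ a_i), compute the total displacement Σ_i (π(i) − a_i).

Σπ(i) = 1+…+4 = 10; Σa = 4+1+3+2 = 10; disp = 10−10 = 0.

0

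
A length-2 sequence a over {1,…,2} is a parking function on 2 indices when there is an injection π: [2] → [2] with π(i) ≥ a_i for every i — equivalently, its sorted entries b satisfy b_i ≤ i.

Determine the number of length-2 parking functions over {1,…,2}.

#PF = (2+1−2)·(2+1)^{2−1} = 1 · 3 = 3 (Konheim–Weiss)
One tuple (1,2) → sorted (1,2): b_i ≤ i ∀i, a PF.

3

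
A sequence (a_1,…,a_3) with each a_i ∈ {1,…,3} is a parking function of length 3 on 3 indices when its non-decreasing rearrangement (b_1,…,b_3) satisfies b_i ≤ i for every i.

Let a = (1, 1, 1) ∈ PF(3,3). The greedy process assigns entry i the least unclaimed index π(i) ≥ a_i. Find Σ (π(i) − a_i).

Σπ = 3·4/2 = 6 (π permutes [3]); Σa = 1+1+1 = 3; disp = 6−3 = 3.

3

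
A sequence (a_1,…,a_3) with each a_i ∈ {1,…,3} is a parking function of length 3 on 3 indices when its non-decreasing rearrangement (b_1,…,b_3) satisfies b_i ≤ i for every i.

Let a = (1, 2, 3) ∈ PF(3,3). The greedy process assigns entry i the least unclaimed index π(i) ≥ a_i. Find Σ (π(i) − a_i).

0

Σπ = 6 ({1..3} each once); Σa = 1+2+3 = 6; disp = 6−6 = 0.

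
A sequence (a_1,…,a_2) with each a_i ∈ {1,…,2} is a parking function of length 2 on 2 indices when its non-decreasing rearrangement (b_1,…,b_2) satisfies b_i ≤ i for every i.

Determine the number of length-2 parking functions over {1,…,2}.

#PF = (3−2)·3^(2−1) = 1×3 = 3 (Konheim–Weiss)
Example (2,1) → sorted (1,2): b_i ≤ i ∀i, a PF.

3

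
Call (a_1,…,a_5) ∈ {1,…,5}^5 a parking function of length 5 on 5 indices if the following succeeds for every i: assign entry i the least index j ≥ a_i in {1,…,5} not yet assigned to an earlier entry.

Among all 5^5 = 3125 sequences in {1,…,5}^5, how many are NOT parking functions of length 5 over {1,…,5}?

1829

#PF = (5−5+1)·(5+1)^(5−1) = 1 · 1296 = 1296
E.g. (4,5,3,3,4) → sorted (3,3,4,4,5): b_1=3>1, not a PF.
Total 3125; non-PF = 3125−1296 = 1829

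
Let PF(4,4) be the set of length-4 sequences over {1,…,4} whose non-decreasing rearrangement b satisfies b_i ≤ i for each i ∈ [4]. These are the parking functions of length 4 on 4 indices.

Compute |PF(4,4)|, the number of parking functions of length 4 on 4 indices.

125

#PF = (4+1−4)·(4+1)^{4−1} = 1×125 = 125 (Pollak)
Check (1,3,2,4) → sorted (1,2,3,4): b_i ≤ i ∀i, a PF.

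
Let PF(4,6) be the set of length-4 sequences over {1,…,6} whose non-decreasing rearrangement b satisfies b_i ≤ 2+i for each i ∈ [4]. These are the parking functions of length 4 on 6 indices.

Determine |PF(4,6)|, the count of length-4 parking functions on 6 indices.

|PF| = 3·7^3 = 3 · 343 = 1029
Example (5,5,3,4) → sorted (3,4,5,5): b_i ≤ 2+i ∀i, a PF.

1029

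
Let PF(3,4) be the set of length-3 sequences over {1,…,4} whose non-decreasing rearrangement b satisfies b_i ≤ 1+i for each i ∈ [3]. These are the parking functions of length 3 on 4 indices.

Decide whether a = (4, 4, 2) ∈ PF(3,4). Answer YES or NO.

NO

Order a: b = (2, 4, 4).
  b_1=2 ≤ 2
  b_2=4 > 3
  fails at i=2 ⇒ NO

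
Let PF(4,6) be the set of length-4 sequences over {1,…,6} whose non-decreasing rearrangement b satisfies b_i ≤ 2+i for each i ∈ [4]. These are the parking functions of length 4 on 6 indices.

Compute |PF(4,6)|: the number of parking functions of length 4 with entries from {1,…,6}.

1029

|PF| = (7−4)·7^(4−1) = 3 · 343 = 1029
One tuple (4,3,6,4) → sorted (3,4,4,6): b_i ≤ 2+i ∀i, a PF.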